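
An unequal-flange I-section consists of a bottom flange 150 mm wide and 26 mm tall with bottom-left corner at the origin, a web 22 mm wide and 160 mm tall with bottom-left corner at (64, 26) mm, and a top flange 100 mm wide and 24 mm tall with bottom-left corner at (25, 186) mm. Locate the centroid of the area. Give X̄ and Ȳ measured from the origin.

bottom flange: A = 150 × 26 = 3900.00, centroid at (75.00, 13.00).
web: A = 22 × 160 = 3520.00, centroid at (75.00, 106.00).
top flange: A = 100 × 24 = 2400.00, centroid at (75.00, 198.00).
ΣA = 9820.00 mm², ΣAX̄ = 736500.00 mm³, ΣAȲ = 899020.00 mm³.
X̄ = 736500.00/9820.00 = 75.00 mm; Ȳ = 899020.00/9820.00 = 91.55 mm.

X̄ = 75.00 mm, Ȳ = 91.55 mm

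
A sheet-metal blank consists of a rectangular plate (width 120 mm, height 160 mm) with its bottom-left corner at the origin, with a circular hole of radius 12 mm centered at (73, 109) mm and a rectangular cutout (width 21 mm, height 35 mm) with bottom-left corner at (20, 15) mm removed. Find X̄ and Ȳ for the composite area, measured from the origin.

Part | A | x̄ᵢ | ȳᵢ | A·x̄ᵢ | A·ȳᵢ
plate | 19200.00 | 60.00 | 80.00 | 1152000.00 | 1536000.00
hole 1 | -452.39 | 73.00 | 109.00 | -33024.42 | -49310.44
hole 2 | -735.00 | 30.50 | 32.50 | -22417.50 | -23887.50
Σ | 18012.61 |  |  | 1096558.08 | 1462802.06
X̄ = 1096558.08 / 18012.61 = 60.88 mm
Ȳ = 1462802.06 / 18012.61 = 81.21 mm

X̄ = 60.88 mm, Ȳ = 81.21 mm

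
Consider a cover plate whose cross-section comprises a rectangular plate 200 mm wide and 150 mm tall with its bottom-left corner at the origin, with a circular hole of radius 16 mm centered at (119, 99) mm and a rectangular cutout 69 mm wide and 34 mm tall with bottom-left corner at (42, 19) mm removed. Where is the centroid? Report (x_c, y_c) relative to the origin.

Part | A | x̄ᵢ | ȳᵢ | A·x̄ᵢ | A·ȳᵢ
plate | 30000.00 | 100.00 | 75.00 | 3000000.00 | 2250000.00
hole 1 | -804.25 | 119.00 | 99.00 | -95705.48 | -79620.52
hole 2 | -2346.00 | 76.50 | 36.00 | -179469.00 | -84456.00
Σ | 26849.75 |  |  | 2724825.52 | 2085923.48
x_c = 2724825.52 / 26849.75 = 101.48 mm
y_c = 2085923.48 / 26849.75 = 77.69 mm

x_c = 101.48 mm, y_c = 77.69 mm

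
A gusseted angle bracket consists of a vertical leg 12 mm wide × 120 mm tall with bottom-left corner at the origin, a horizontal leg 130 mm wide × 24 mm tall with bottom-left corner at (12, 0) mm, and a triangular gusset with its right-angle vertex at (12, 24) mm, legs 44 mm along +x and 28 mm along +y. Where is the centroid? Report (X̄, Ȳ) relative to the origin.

Part | A | x̄ᵢ | ȳᵢ | A·x̄ᵢ | A·ȳᵢ
vertical leg | 1440.00 | 6.00 | 60.00 | 8640.00 | 86400.00
horizontal leg | 3120.00 | 77.00 | 12.00 | 240240.00 | 37440.00
gusset | 616.00 | 26.67 | 33.33 | 16426.67 | 20533.33
Σ | 5176.00 |  |  | 265306.67 | 144373.33
X̄ = 265306.67 / 5176.00 = 51.26 mm
Ȳ = 144373.33 / 5176.00 = 27.89 mm

X̄ = 51.26 mm, Ȳ = 27.89 mm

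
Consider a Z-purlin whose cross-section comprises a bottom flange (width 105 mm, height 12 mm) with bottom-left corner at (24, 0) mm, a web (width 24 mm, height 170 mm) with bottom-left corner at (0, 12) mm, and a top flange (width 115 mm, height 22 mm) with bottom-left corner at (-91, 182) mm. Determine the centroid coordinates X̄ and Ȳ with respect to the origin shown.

Part | A | x̄ᵢ | ȳᵢ | A·x̄ᵢ | A·ȳᵢ
bottom flange | 1260.00 | 76.50 | 6.00 | 96390.00 | 7560.00
web | 4080.00 | 12.00 | 97.00 | 48960.00 | 395760.00
top flange | 2530.00 | -33.50 | 193.00 | -84755.00 | 488290.00
Σ | 7870.00 |  |  | 60595.00 | 891610.00
X̄ = 60595.00 / 7870.00 = 7.70 mm
Ȳ = 891610.00 / 7870.00 = 113.29 mm

X̄ = 7.70 mm, Ȳ = 113.29 mm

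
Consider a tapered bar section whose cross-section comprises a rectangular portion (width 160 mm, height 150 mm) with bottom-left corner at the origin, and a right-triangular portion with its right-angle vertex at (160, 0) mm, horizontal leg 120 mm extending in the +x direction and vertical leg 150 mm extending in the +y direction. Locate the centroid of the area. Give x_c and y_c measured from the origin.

x_c = 112.73 mm, y_c = 68.18 mm

rectangular portion: A = 160 × 150 = 24000.00, centroid at (80.00, 75.00).
triangular portion: A = ½·120·150 = 9000.00, centroid at (200.00, 50.00).
ΣA = 33000.00 mm², ΣAx_c = 3720000.00 mm³, ΣAy_c = 2250000.00 mm³.
x_c = 3720000.00/33000.00 = 112.73 mm; y_c = 2250000.00/33000.00 = 68.18 mm.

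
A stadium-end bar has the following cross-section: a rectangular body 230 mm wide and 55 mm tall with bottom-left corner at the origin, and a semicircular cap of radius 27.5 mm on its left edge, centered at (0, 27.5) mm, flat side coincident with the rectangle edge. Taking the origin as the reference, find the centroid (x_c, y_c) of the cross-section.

Part | A | x̄ᵢ | ȳᵢ | A·x̄ᵢ | A·ȳᵢ
rectangular body | 12650.00 | 115.00 | 27.50 | 1454750.00 | 347875.00
semicircular end | 1187.91 | -11.67 | 27.50 | -13864.58 | 32667.65
Σ | 13837.91 |  |  | 1440885.42 | 380542.65
x_c = 1440885.42 / 13837.91 = 104.13 mm
y_c = 380542.65 / 13837.91 = 27.50 mm

x_c = 104.13 mm, y_c = 27.50 mm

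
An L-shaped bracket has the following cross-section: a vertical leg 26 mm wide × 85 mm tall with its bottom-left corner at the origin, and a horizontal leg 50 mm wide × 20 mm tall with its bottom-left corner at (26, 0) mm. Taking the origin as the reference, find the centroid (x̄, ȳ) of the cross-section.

x̄ = 24.84 mm, ȳ = 32.38 mm

Part | A | x̄ᵢ | ȳᵢ | A·x̄ᵢ | A·ȳᵢ
vertical leg | 2210.00 | 13.00 | 42.50 | 28730.00 | 93925.00
horizontal leg | 1000.00 | 51.00 | 10.00 | 51000.00 | 10000.00
Σ | 3210.00 |  |  | 79730.00 | 103925.00
x̄ = 79730.00 / 3210.00 = 24.84 mm
ȳ = 103925.00 / 3210.00 = 32.38 mm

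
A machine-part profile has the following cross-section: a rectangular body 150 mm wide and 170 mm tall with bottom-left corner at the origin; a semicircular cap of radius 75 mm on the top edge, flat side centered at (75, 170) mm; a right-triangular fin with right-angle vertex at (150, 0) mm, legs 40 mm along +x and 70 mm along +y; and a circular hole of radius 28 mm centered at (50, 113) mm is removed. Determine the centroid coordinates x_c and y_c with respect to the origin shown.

rectangular body: A = 150 × 170 = 25500.00, centroid at (75.00, 85.00).
semicircular top: A = ½π·75² = 8835.73, centroid at (75.00, 201.83).
triangular fin: A = ½·40·70 = 1400.00, centroid at (163.33, 23.33).
hole: A = −π·28² = -2463.01, centroid at (50.00, 113.00).
ΣA = 33272.72 mm², ΣAx_c = 2680695.94 mm³, ΣAy_c = 3705170.68 mm³.
x_c = 2680695.94/33272.72 = 80.57 mm; y_c = 3705170.68/33272.72 = 111.36 mm.

x_c = 80.57 mm, y_c = 111.36 mm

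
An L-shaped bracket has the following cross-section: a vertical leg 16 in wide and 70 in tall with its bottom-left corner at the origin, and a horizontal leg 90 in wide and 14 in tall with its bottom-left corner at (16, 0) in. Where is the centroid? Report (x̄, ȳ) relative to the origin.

x̄ = 36.06 in, ȳ = 20.18 in

vertical leg: A = 16 × 70 = 1120.00, centroid at (8.00, 35.00).
horizontal leg: A = 90 × 14 = 1260.00, centroid at (61.00, 7.00).
ΣA = 2380.00 in²
ΣAx̄ = (1120.00)(8.00) + (1260.00)(61.00) = 85820.00 in³
ΣAȳ = (1120.00)(35.00) + (1260.00)(7.00) = 48020.00 in³
x̄ = 85820.00 / 2380.00 = 36.06 in
ȳ = 48020.00 / 2380.00 = 20.18 in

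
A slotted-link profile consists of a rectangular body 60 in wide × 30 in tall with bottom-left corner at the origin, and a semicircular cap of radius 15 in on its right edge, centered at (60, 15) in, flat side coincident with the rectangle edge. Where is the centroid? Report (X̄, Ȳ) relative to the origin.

X̄ = 35.97 in, Ȳ = 15.00 in

rectangular body: A = 60 × 30 = 1800.00, centroid at (30.00, 15.00).
semicircular end: A = ½π·15² = 353.43, centroid at (66.37, 15.00).
ΣA = 2153.43 in²
ΣAX̄ = (1800.00)(30.00) + (353.43)(66.37) = 77455.75 in³
ΣAȲ = (1800.00)(15.00) + (353.43)(15.00) = 32301.44 in³
X̄ = 77455.75 / 2153.43 = 35.97 in
Ȳ = 32301.44 / 2153.43 = 15.00 in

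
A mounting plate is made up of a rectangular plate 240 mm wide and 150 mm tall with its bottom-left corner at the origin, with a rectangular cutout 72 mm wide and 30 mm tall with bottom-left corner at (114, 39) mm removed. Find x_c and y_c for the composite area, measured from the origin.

x_c = 118.09 mm, y_c = 76.34 mm

Part | A | x̄ᵢ | ȳᵢ | A·x̄ᵢ | A·ȳᵢ
plate | 36000.00 | 120.00 | 75.00 | 4320000.00 | 2700000.00
hole | -2160.00 | 150.00 | 54.00 | -324000.00 | -116640.00
Σ | 33840.00 |  |  | 3996000.00 | 2583360.00
x_c = 3996000.00 / 33840.00 = 118.09 mm
y_c = 2583360.00 / 33840.00 = 76.34 mm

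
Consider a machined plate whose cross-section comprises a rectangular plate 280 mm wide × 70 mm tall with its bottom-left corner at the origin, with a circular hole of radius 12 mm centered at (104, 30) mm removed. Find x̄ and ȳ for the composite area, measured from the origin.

x̄ = 140.85 mm, ȳ = 35.12 mm

plate: A = 280 × 70 = 19600.00, centroid at (140.00, 35.00).
hole: A = −π·12² = -452.39, centroid at (104.00, 30.00).
ΣA = 19147.61 mm², ΣAx̄ = 2696951.51 mm³, ΣAȳ = 672428.32 mm³.
x̄ = 2696951.51/19147.61 = 140.85 mm; ȳ = 672428.32/19147.61 = 35.12 mm.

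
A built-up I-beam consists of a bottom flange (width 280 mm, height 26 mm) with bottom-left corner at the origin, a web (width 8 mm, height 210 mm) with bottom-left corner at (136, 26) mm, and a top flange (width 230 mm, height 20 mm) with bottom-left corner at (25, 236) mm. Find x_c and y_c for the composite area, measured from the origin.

x_c = 140.00 mm, y_c = 106.66 mm

bottom flange: A = 280 × 26 = 7280.00, centroid at (140.00, 13.00).
web: A = 8 × 210 = 1680.00, centroid at (140.00, 131.00).
top flange: A = 230 × 20 = 4600.00, centroid at (140.00, 246.00).
ΣA = 13560.00 mm², ΣAx_c = 1898400.00 mm³, ΣAy_c = 1446320.00 mm³.
x_c = 1898400.00/13560.00 = 140.00 mm; y_c = 1446320.00/13560.00 = 106.66 mm.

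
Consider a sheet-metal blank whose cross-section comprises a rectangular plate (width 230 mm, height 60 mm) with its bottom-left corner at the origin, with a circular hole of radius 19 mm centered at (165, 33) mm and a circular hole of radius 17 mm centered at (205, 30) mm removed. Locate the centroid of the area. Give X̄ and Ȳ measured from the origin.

plate: A = 230 × 60 = 13800.00, centroid at (115.00, 30.00).
hole 1: A = −π·19² = -1134.11, centroid at (165.00, 33.00).
hole 2: A = −π·17² = -907.92, centroid at (205.00, 30.00).
ΣA = 11757.96 mm²
ΣAX̄ = (13800.00)(115.00) + (-1134.11)(165.00) + (-907.92)(205.00) = 1213747.38 mm³
ΣAȲ = (13800.00)(30.00) + (-1134.11)(33.00) + (-907.92)(30.00) = 349336.60 mm³
X̄ = 1213747.38 / 11757.96 = 103.23 mm
Ȳ = 349336.60 / 11757.96 = 29.71 mm

X̄ = 103.23 mm, Ȳ = 29.71 mm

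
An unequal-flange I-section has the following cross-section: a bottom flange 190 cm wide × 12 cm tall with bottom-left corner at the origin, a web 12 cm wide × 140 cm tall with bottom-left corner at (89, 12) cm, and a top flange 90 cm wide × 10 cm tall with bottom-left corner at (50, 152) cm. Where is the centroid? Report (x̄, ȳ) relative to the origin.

x̄ = 95.00 cm, ȳ = 60.23 cm

bottom flange: A = 190 × 12 = 2280.00, centroid at (95.00, 6.00).
web: A = 12 × 140 = 1680.00, centroid at (95.00, 82.00).
top flange: A = 90 × 10 = 900.00, centroid at (95.00, 157.00).
ΣA = 4860.00 cm²
ΣAx̄ = (2280.00)(95.00) + (1680.00)(95.00) + (900.00)(95.00) = 461700.00 cm³
ΣAȳ = (2280.00)(6.00) + (1680.00)(82.00) + (900.00)(157.00) = 292740.00 cm³
x̄ = 461700.00 / 4860.00 = 95.00 cm
ȳ = 292740.00 / 4860.00 = 60.23 cm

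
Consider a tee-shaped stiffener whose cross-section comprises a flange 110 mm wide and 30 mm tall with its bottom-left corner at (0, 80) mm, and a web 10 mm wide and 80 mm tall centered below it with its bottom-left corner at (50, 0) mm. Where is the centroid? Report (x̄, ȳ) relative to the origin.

web: A = 10 × 80 = 800.00, centroid at (55.00, 40.00).
flange: A = 110 × 30 = 3300.00, centroid at (55.00, 95.00).
ΣA = 4100.00 mm², ΣAx̄ = 225500.00 mm³, ΣAȳ = 345500.00 mm³.
x̄ = 225500.00/4100.00 = 55.00 mm; ȳ = 345500.00/4100.00 = 84.27 mm.

x̄ = 55.00 mm, ȳ = 84.27 mm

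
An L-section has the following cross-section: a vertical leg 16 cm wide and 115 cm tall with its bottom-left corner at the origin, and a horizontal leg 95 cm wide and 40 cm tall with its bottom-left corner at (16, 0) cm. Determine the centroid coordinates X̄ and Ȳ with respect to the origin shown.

vertical leg: A = 16 × 115 = 1840.00, centroid at (8.00, 57.50).
horizontal leg: A = 95 × 40 = 3800.00, centroid at (63.50, 20.00).
ΣA = 5640.00 cm²
ΣAX̄ = (1840.00)(8.00) + (3800.00)(63.50) = 256020.00 cm³
ΣAȲ = (1840.00)(57.50) + (3800.00)(20.00) = 181800.00 cm³
X̄ = 256020.00 / 5640.00 = 45.39 cm
Ȳ = 181800.00 / 5640.00 = 32.23 cm

X̄ = 45.39 cm, Ȳ = 32.23 cm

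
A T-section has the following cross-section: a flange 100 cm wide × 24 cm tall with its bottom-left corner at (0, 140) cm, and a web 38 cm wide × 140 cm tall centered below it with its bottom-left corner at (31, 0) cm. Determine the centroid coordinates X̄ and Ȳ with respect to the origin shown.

web: A = 38 × 140 = 5320.00, centroid at (50.00, 70.00).
flange: A = 100 × 24 = 2400.00, centroid at (50.00, 152.00).
ΣA = 7720.00 cm², ΣAX̄ = 386000.00 cm³, ΣAȲ = 737200.00 cm³.
X̄ = 386000.00/7720.00 = 50.00 cm; Ȳ = 737200.00/7720.00 = 95.49 cm.

X̄ = 50.00 cm, Ȳ = 95.49 cm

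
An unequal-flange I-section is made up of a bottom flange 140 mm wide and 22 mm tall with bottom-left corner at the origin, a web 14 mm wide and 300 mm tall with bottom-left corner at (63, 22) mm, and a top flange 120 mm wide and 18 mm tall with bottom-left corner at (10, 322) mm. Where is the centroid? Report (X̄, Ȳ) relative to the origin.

bottom flange: A = 140 × 22 = 3080.00, centroid at (70.00, 11.00).
web: A = 14 × 300 = 4200.00, centroid at (70.00, 172.00).
top flange: A = 120 × 18 = 2160.00, centroid at (70.00, 331.00).
ΣA = 9440.00 mm², ΣAX̄ = 660800.00 mm³, ΣAȲ = 1471240.00 mm³.
X̄ = 660800.00/9440.00 = 70.00 mm; Ȳ = 1471240.00/9440.00 = 155.85 mm.

X̄ = 70.00 mm, Ȳ = 155.85 mm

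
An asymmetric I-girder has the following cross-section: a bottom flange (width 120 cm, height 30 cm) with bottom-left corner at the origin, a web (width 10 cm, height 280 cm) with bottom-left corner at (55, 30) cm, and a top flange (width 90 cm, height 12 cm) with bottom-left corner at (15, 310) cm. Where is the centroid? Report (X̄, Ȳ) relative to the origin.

X̄ = 60.00 cm, Ȳ = 116.48 cm

bottom flange: A = 120 × 30 = 3600.00, centroid at (60.00, 15.00).
web: A = 10 × 280 = 2800.00, centroid at (60.00, 170.00).
top flange: A = 90 × 12 = 1080.00, centroid at (60.00, 316.00).
ΣA = 7480.00 cm², ΣAX̄ = 448800.00 cm³, ΣAȲ = 871280.00 cm³.
X̄ = 448800.00/7480.00 = 60.00 cm; Ȳ = 871280.00/7480.00 = 116.48 cm.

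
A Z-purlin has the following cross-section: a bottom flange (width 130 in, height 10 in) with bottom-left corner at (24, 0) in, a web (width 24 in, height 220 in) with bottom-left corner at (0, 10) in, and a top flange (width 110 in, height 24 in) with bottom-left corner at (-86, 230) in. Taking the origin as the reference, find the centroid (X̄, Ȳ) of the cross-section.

Part | A | x̄ᵢ | ȳᵢ | A·x̄ᵢ | A·ȳᵢ
bottom flange | 1300.00 | 89.00 | 5.00 | 115700.00 | 6500.00
web | 5280.00 | 12.00 | 120.00 | 63360.00 | 633600.00
top flange | 2640.00 | -31.00 | 242.00 | -81840.00 | 638880.00
Σ | 9220.00 |  |  | 97220.00 | 1278980.00
X̄ = 97220.00 / 9220.00 = 10.54 in
Ȳ = 1278980.00 / 9220.00 = 138.72 in

X̄ = 10.54 in, Ȳ = 138.72 in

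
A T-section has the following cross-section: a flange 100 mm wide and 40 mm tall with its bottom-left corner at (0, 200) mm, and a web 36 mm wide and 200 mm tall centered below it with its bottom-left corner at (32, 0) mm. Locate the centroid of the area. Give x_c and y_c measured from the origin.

Part | A | x̄ᵢ | ȳᵢ | A·x̄ᵢ | A·ȳᵢ
web | 7200.00 | 50.00 | 100.00 | 360000.00 | 720000.00
flange | 4000.00 | 50.00 | 220.00 | 200000.00 | 880000.00
Σ | 11200.00 |  |  | 560000.00 | 1600000.00
x_c = 560000.00 / 11200.00 = 50.00 mm
y_c = 1600000.00 / 11200.00 = 142.86 mm

x_c = 50.00 mm, y_c = 142.86 mm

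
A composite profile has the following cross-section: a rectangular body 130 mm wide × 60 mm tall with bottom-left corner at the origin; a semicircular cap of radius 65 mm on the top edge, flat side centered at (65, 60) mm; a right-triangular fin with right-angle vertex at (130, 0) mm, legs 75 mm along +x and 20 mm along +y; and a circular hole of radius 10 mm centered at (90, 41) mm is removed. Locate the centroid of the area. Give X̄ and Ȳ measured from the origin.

rectangular body: A = 130 × 60 = 7800.00, centroid at (65.00, 30.00).
semicircular top: A = ½π·65² = 6636.61, centroid at (65.00, 87.59).
triangular fin: A = ½·75·20 = 750.00, centroid at (155.00, 6.67).
hole: A = −π·10² = -314.16, centroid at (90.00, 41.00).
ΣA = 14872.46 mm²
ΣAX̄ = (7800.00)(65.00) + (6636.61)(65.00) + (750.00)(155.00) + (-314.16)(90.00) = 1026355.61 mm³
ΣAȲ = (7800.00)(30.00) + (6636.61)(87.59) + (750.00)(6.67) + (-314.16)(41.00) = 807399.67 mm³
X̄ = 1026355.61 / 14872.46 = 69.01 mm
Ȳ = 807399.67 / 14872.46 = 54.29 mm

X̄ = 69.01 mm, Ȳ = 54.29 mm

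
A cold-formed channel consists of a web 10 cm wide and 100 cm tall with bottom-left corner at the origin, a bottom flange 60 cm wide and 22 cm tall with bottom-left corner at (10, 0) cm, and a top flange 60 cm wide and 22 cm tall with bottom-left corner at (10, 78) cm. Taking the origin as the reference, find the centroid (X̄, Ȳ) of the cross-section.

X̄ = 30.38 cm, Ȳ = 50.00 cm

web: A = 10 × 100 = 1000.00, centroid at (5.00, 50.00).
bottom flange: A = 60 × 22 = 1320.00, centroid at (40.00, 11.00).
top flange: A = 60 × 22 = 1320.00, centroid at (40.00, 89.00).
ΣA = 3640.00 cm², ΣAX̄ = 110600.00 cm³, ΣAȲ = 182000.00 cm³.
X̄ = 110600.00/3640.00 = 30.38 cm; Ȳ = 182000.00/3640.00 = 50.00 cm.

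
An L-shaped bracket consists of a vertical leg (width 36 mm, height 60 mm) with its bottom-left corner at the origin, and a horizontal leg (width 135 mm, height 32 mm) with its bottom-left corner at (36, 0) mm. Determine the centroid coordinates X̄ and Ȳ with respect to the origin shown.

Part | A | x̄ᵢ | ȳᵢ | A·x̄ᵢ | A·ȳᵢ
vertical leg | 2160.00 | 18.00 | 30.00 | 38880.00 | 64800.00
horizontal leg | 4320.00 | 103.50 | 16.00 | 447120.00 | 69120.00
Σ | 6480.00 |  |  | 486000.00 | 133920.00
X̄ = 486000.00 / 6480.00 = 75.00 mm
Ȳ = 133920.00 / 6480.00 = 20.67 mm

X̄ = 75.00 mm, Ȳ = 20.67 mm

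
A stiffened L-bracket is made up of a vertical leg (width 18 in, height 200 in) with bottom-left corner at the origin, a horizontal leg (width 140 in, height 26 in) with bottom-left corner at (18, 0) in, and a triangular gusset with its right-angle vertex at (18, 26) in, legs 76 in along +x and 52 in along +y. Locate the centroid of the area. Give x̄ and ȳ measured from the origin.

x̄ = 47.56 in, ȳ = 53.49 in

vertical leg: A = 18 × 200 = 3600.00, centroid at (9.00, 100.00).
horizontal leg: A = 140 × 26 = 3640.00, centroid at (88.00, 13.00).
gusset: A = ½·76·52 = 1976.00, centroid at (43.33, 43.33).
ΣA = 9216.00 in², ΣAx̄ = 438346.67 in³, ΣAȳ = 492946.67 in³.
x̄ = 438346.67/9216.00 = 47.56 in; ȳ = 492946.67/9216.00 = 53.49 in.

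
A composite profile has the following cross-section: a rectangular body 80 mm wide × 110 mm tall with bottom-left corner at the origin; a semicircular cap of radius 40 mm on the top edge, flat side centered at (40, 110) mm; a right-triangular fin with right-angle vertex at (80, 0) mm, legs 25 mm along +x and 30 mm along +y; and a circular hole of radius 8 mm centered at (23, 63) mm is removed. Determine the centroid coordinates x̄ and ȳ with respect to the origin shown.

rectangular body: A = 80 × 110 = 8800.00, centroid at (40.00, 55.00).
semicircular top: A = ½π·40² = 2513.27, centroid at (40.00, 126.98).
triangular fin: A = ½·25·30 = 375.00, centroid at (88.33, 10.00).
hole: A = −π·8² = -201.06, centroid at (23.00, 63.00).
ΣA = 11487.21 mm²
ΣAx̄ = (8800.00)(40.00) + (2513.27)(40.00) + (375.00)(88.33) + (-201.06)(23.00) = 481031.54 mm³
ΣAȳ = (8800.00)(55.00) + (2513.27)(126.98) + (375.00)(10.00) + (-201.06)(63.00) = 794209.92 mm³
x̄ = 481031.54 / 11487.21 = 41.88 mm
ȳ = 794209.92 / 11487.21 = 69.14 mm

x̄ = 41.88 mm, ȳ = 69.14 mm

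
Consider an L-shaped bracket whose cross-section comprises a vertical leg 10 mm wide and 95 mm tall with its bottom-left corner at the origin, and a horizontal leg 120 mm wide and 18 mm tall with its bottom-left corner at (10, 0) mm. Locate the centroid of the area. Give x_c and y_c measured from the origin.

Part | A | x̄ᵢ | ȳᵢ | A·x̄ᵢ | A·ȳᵢ
vertical leg | 950.00 | 5.00 | 47.50 | 4750.00 | 45125.00
horizontal leg | 2160.00 | 70.00 | 9.00 | 151200.00 | 19440.00
Σ | 3110.00 |  |  | 155950.00 | 64565.00
x_c = 155950.00 / 3110.00 = 50.14 mm
y_c = 64565.00 / 3110.00 = 20.76 mm

x_c = 50.14 mm, y_c = 20.76 mm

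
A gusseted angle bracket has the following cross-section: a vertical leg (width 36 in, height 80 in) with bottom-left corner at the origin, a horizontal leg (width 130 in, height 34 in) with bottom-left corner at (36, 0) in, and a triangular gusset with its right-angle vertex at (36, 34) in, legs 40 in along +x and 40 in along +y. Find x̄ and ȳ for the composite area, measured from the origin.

Part | A | x̄ᵢ | ȳᵢ | A·x̄ᵢ | A·ȳᵢ
vertical leg | 2880.00 | 18.00 | 40.00 | 51840.00 | 115200.00
horizontal leg | 4420.00 | 101.00 | 17.00 | 446420.00 | 75140.00
gusset | 800.00 | 49.33 | 47.33 | 39466.67 | 37866.67
Σ | 8100.00 |  |  | 537726.67 | 228206.67
x̄ = 537726.67 / 8100.00 = 66.39 in
ȳ = 228206.67 / 8100.00 = 28.17 in

x̄ = 66.39 in, ȳ = 28.17 in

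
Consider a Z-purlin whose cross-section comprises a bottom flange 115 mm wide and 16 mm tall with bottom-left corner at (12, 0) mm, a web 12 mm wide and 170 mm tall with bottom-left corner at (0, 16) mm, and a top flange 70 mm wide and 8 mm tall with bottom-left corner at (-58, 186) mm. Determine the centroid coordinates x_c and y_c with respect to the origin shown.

Part | A | x̄ᵢ | ȳᵢ | A·x̄ᵢ | A·ȳᵢ
bottom flange | 1840.00 | 69.50 | 8.00 | 127880.00 | 14720.00
web | 2040.00 | 6.00 | 101.00 | 12240.00 | 206040.00
top flange | 560.00 | -23.00 | 190.00 | -12880.00 | 106400.00
Σ | 4440.00 |  |  | 127240.00 | 327160.00
x_c = 127240.00 / 4440.00 = 28.66 mm
y_c = 327160.00 / 4440.00 = 73.68 mm

x_c = 28.66 mm, y_c = 73.68 mm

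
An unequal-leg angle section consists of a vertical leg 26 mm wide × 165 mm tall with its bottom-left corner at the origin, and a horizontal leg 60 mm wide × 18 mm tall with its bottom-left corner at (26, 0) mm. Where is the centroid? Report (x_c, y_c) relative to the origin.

x_c = 21.65 mm, y_c = 67.72 mm

vertical leg: A = 26 × 165 = 4290.00, centroid at (13.00, 82.50).
horizontal leg: A = 60 × 18 = 1080.00, centroid at (56.00, 9.00).
ΣA = 5370.00 mm²
ΣAx_c = (4290.00)(13.00) + (1080.00)(56.00) = 116250.00 mm³
ΣAy_c = (4290.00)(82.50) + (1080.00)(9.00) = 363645.00 mm³
x_c = 116250.00 / 5370.00 = 21.65 mm
y_c = 363645.00 / 5370.00 = 67.72 mm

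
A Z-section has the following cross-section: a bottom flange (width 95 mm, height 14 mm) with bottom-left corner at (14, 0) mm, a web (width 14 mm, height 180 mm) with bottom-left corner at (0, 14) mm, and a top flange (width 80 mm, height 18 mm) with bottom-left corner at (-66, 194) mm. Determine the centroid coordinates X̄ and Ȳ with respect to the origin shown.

Part | A | x̄ᵢ | ȳᵢ | A·x̄ᵢ | A·ȳᵢ
bottom flange | 1330.00 | 61.50 | 7.00 | 81795.00 | 9310.00
web | 2520.00 | 7.00 | 104.00 | 17640.00 | 262080.00
top flange | 1440.00 | -26.00 | 203.00 | -37440.00 | 292320.00
Σ | 5290.00 |  |  | 61995.00 | 563710.00
X̄ = 61995.00 / 5290.00 = 11.72 mm
Ȳ = 563710.00 / 5290.00 = 106.56 mm

X̄ = 11.72 mm, Ȳ = 106.56 mm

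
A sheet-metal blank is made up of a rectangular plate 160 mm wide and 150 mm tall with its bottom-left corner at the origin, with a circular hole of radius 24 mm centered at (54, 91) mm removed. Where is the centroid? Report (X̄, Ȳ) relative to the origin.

plate: A = 160 × 150 = 24000.00, centroid at (80.00, 75.00).
hole: A = −π·24² = -1809.56, centroid at (54.00, 91.00).
ΣA = 22190.44 mm²
ΣAX̄ = (24000.00)(80.00) + (-1809.56)(54.00) = 1822283.90 mm³
ΣAȲ = (24000.00)(75.00) + (-1809.56)(91.00) = 1635330.28 mm³
X̄ = 1822283.90 / 22190.44 = 82.12 mm
Ȳ = 1635330.28 / 22190.44 = 73.70 mm

X̄ = 82.12 mm, Ȳ = 73.70 mm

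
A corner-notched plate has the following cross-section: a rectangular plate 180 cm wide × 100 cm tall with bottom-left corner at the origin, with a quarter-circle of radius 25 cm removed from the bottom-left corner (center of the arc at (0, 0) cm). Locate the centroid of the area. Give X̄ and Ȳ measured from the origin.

plate: A = 180 × 100 = 18000.00, centroid at (90.00, 50.00).
removed quarter-circle: A = −¼π·25² = -490.87, centroid at (10.61, 10.61).
ΣA = 17509.13 cm², ΣAX̄ = 1614791.67 cm³, ΣAȲ = 894791.67 cm³.
X̄ = 1614791.67/17509.13 = 92.23 cm; Ȳ = 894791.67/17509.13 = 51.10 cm.

X̄ = 92.23 cm, Ȳ = 51.10 cm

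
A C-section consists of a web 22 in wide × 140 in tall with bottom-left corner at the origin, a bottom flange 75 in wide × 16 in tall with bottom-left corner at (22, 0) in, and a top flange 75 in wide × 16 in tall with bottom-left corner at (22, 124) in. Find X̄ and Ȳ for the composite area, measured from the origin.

X̄ = 32.24 in, Ȳ = 70.00 in

Part | A | x̄ᵢ | ȳᵢ | A·x̄ᵢ | A·ȳᵢ
web | 3080.00 | 11.00 | 70.00 | 33880.00 | 215600.00
bottom flange | 1200.00 | 59.50 | 8.00 | 71400.00 | 9600.00
top flange | 1200.00 | 59.50 | 132.00 | 71400.00 | 158400.00
Σ | 5480.00 |  |  | 176680.00 | 383600.00
X̄ = 176680.00 / 5480.00 = 32.24 in
Ȳ = 383600.00 / 5480.00 = 70.00 in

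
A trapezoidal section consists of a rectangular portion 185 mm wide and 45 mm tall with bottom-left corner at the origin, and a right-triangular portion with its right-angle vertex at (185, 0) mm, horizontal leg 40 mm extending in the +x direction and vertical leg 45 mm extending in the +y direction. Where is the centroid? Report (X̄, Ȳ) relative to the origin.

X̄ = 102.83 mm, Ȳ = 21.77 mm

Part | A | x̄ᵢ | ȳᵢ | A·x̄ᵢ | A·ȳᵢ
rectangular portion | 8325.00 | 92.50 | 22.50 | 770062.50 | 187312.50
triangular portion | 900.00 | 198.33 | 15.00 | 178500.00 | 13500.00
Σ | 9225.00 |  |  | 948562.50 | 200812.50
X̄ = 948562.50 / 9225.00 = 102.83 mm
Ȳ = 200812.50 / 9225.00 = 21.77 mm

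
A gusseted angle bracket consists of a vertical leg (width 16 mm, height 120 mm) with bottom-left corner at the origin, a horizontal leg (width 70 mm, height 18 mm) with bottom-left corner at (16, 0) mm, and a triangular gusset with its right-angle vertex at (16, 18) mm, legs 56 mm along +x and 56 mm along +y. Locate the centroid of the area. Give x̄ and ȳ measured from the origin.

x̄ = 28.22 mm, ȳ = 38.76 mm

vertical leg: A = 16 × 120 = 1920.00, centroid at (8.00, 60.00).
horizontal leg: A = 70 × 18 = 1260.00, centroid at (51.00, 9.00).
gusset: A = ½·56·56 = 1568.00, centroid at (34.67, 36.67).
ΣA = 4748.00 mm²
ΣAx̄ = (1920.00)(8.00) + (1260.00)(51.00) + (1568.00)(34.67) = 133977.33 mm³
ΣAȳ = (1920.00)(60.00) + (1260.00)(9.00) + (1568.00)(36.67) = 184033.33 mm³
x̄ = 133977.33 / 4748.00 = 28.22 mm
ȳ = 184033.33 / 4748.00 = 38.76 mm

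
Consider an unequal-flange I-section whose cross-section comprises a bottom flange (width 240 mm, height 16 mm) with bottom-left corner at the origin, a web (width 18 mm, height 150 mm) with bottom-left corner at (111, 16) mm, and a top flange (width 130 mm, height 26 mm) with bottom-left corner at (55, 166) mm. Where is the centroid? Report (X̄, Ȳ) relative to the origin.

bottom flange: A = 240 × 16 = 3840.00, centroid at (120.00, 8.00).
web: A = 18 × 150 = 2700.00, centroid at (120.00, 91.00).
top flange: A = 130 × 26 = 3380.00, centroid at (120.00, 179.00).
ΣA = 9920.00 mm², ΣAX̄ = 1190400.00 mm³, ΣAȲ = 881440.00 mm³.
X̄ = 1190400.00/9920.00 = 120.00 mm; Ȳ = 881440.00/9920.00 = 88.85 mm.

X̄ = 120.00 mm, Ȳ = 88.85 mm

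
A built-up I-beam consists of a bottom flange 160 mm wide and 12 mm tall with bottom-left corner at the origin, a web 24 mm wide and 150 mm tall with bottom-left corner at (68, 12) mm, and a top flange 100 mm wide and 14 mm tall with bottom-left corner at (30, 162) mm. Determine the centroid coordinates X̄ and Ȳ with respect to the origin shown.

X̄ = 80.00 mm, Ȳ = 81.12 mm

bottom flange: A = 160 × 12 = 1920.00, centroid at (80.00, 6.00).
web: A = 24 × 150 = 3600.00, centroid at (80.00, 87.00).
top flange: A = 100 × 14 = 1400.00, centroid at (80.00, 169.00).
ΣA = 6920.00 mm²
ΣAX̄ = (1920.00)(80.00) + (3600.00)(80.00) + (1400.00)(80.00) = 553600.00 mm³
ΣAȲ = (1920.00)(6.00) + (3600.00)(87.00) + (1400.00)(169.00) = 561320.00 mm³
X̄ = 553600.00 / 6920.00 = 80.00 mm
Ȳ = 561320.00 / 6920.00 = 81.12 mm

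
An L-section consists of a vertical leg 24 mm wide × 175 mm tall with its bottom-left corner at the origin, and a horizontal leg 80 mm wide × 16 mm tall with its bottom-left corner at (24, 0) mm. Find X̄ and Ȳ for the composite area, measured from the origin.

vertical leg: A = 24 × 175 = 4200.00, centroid at (12.00, 87.50).
horizontal leg: A = 80 × 16 = 1280.00, centroid at (64.00, 8.00).
ΣA = 5480.00 mm²
ΣAX̄ = (4200.00)(12.00) + (1280.00)(64.00) = 132320.00 mm³
ΣAȲ = (4200.00)(87.50) + (1280.00)(8.00) = 377740.00 mm³
X̄ = 132320.00 / 5480.00 = 24.15 mm
Ȳ = 377740.00 / 5480.00 = 68.93 mm

X̄ = 24.15 mm, Ȳ = 68.93 mm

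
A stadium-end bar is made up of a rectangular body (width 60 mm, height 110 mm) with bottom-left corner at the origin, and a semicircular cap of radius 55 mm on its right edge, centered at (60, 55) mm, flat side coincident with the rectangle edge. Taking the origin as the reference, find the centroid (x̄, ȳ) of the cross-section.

x̄ = 52.33 mm, ȳ = 55.00 mm

rectangular body: A = 60 × 110 = 6600.00, centroid at (30.00, 55.00).
semicircular end: A = ½π·55² = 4751.66, centroid at (83.34, 55.00).
ΣA = 11351.66 mm², ΣAx̄ = 594016.20 mm³, ΣAȳ = 624341.24 mm³.
x̄ = 594016.20/11351.66 = 52.33 mm; ȳ = 624341.24/11351.66 = 55.00 mm.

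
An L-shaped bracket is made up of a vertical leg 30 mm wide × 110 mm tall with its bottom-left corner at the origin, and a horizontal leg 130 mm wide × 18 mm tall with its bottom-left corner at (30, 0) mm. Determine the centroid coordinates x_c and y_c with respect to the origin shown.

vertical leg: A = 30 × 110 = 3300.00, centroid at (15.00, 55.00).
horizontal leg: A = 130 × 18 = 2340.00, centroid at (95.00, 9.00).
ΣA = 5640.00 mm²
ΣAx_c = (3300.00)(15.00) + (2340.00)(95.00) = 271800.00 mm³
ΣAy_c = (3300.00)(55.00) + (2340.00)(9.00) = 202560.00 mm³
x_c = 271800.00 / 5640.00 = 48.19 mm
y_c = 202560.00 / 5640.00 = 35.91 mm

x_c = 48.19 mm, y_c = 35.91 mm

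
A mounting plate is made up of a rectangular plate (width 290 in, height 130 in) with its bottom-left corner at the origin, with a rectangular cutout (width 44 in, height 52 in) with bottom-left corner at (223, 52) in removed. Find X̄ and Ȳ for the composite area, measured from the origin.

X̄ = 138.54 in, Ȳ = 64.16 in

plate: A = 290 × 130 = 37700.00, centroid at (145.00, 65.00).
hole: A = −(44 × 52) = -2288.00, centroid at (245.00, 78.00).
ΣA = 35412.00 in², ΣAX̄ = 4905940.00 in³, ΣAȲ = 2272036.00 in³.
X̄ = 4905940.00/35412.00 = 138.54 in; Ȳ = 2272036.00/35412.00 = 64.16 in.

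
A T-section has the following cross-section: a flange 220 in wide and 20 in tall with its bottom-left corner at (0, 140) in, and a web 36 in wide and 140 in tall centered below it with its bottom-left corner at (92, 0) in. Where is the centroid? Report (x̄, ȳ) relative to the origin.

x̄ = 110.00 in, ȳ = 107.29 in

web: A = 36 × 140 = 5040.00, centroid at (110.00, 70.00).
flange: A = 220 × 20 = 4400.00, centroid at (110.00, 150.00).
ΣA = 9440.00 in², ΣAx̄ = 1038400.00 in³, ΣAȳ = 1012800.00 in³.
x̄ = 1038400.00/9440.00 = 110.00 in; ȳ = 1012800.00/9440.00 = 107.29 in.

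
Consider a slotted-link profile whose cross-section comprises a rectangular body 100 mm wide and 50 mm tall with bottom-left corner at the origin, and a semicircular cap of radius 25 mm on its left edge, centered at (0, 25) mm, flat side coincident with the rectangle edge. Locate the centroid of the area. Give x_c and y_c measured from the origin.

rectangular body: A = 100 × 50 = 5000.00, centroid at (50.00, 25.00).
semicircular end: A = ½π·25² = 981.75, centroid at (-10.61, 25.00).
ΣA = 5981.75 mm², ΣAx_c = 239583.33 mm³, ΣAy_c = 149543.69 mm³.
x_c = 239583.33/5981.75 = 40.05 mm; y_c = 149543.69/5981.75 = 25.00 mm.

x_c = 40.05 mm, y_c = 25.00 mm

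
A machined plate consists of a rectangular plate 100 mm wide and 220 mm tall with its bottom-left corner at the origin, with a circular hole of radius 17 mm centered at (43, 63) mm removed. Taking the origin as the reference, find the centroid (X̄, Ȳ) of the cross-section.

X̄ = 50.30 mm, Ȳ = 112.02 mm

plate: A = 100 × 220 = 22000.00, centroid at (50.00, 110.00).
hole: A = −π·17² = -907.92, centroid at (43.00, 63.00).
ΣA = 21092.08 mm², ΣAX̄ = 1060959.43 mm³, ΣAȲ = 2362801.02 mm³.
X̄ = 1060959.43/21092.08 = 50.30 mm; Ȳ = 2362801.02/21092.08 = 112.02 mm.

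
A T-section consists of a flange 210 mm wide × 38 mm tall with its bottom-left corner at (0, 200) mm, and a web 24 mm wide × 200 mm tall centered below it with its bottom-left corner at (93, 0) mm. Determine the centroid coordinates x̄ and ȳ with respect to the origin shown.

x̄ = 105.00 mm, ȳ = 174.31 mm

web: A = 24 × 200 = 4800.00, centroid at (105.00, 100.00).
flange: A = 210 × 38 = 7980.00, centroid at (105.00, 219.00).
ΣA = 12780.00 mm²
ΣAx̄ = (4800.00)(105.00) + (7980.00)(105.00) = 1341900.00 mm³
ΣAȳ = (4800.00)(100.00) + (7980.00)(219.00) = 2227620.00 mm³
x̄ = 1341900.00 / 12780.00 = 105.00 mm
ȳ = 2227620.00 / 12780.00 = 174.31 mm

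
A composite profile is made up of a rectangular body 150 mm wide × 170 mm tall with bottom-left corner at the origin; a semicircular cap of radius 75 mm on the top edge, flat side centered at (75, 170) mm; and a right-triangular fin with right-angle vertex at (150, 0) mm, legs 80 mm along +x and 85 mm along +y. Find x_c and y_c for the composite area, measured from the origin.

x_c = 84.16 mm, y_c = 107.25 mm

Part | A | x̄ᵢ | ȳᵢ | A·x̄ᵢ | A·ȳᵢ
rectangular body | 25500.00 | 75.00 | 85.00 | 1912500.00 | 2167500.00
semicircular top | 8835.73 | 75.00 | 201.83 | 662679.70 | 1783323.99
triangular fin | 3400.00 | 176.67 | 28.33 | 600666.67 | 96333.33
Σ | 37735.73 |  |  | 3175846.37 | 4047157.32
x_c = 3175846.37 / 37735.73 = 84.16 mm
y_c = 4047157.32 / 37735.73 = 107.25 mm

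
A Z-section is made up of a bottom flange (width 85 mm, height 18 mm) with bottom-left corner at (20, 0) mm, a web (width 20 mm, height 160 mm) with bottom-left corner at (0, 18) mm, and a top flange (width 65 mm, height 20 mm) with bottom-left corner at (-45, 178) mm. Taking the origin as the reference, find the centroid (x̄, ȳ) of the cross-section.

x̄ = 18.47 mm, ȳ = 94.82 mm

bottom flange: A = 85 × 18 = 1530.00, centroid at (62.50, 9.00).
web: A = 20 × 160 = 3200.00, centroid at (10.00, 98.00).
top flange: A = 65 × 20 = 1300.00, centroid at (-12.50, 188.00).
ΣA = 6030.00 mm², ΣAx̄ = 111375.00 mm³, ΣAȳ = 571770.00 mm³.
x̄ = 111375.00/6030.00 = 18.47 mm; ȳ = 571770.00/6030.00 = 94.82 mm.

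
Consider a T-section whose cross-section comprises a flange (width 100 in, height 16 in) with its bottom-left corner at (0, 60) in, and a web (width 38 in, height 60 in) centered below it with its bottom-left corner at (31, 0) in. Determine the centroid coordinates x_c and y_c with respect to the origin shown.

Part | A | x̄ᵢ | ȳᵢ | A·x̄ᵢ | A·ȳᵢ
web | 2280.00 | 50.00 | 30.00 | 114000.00 | 68400.00
flange | 1600.00 | 50.00 | 68.00 | 80000.00 | 108800.00
Σ | 3880.00 |  |  | 194000.00 | 177200.00
x_c = 194000.00 / 3880.00 = 50.00 in
y_c = 177200.00 / 3880.00 = 45.67 in

x_c = 50.00 in, y_c = 45.67 in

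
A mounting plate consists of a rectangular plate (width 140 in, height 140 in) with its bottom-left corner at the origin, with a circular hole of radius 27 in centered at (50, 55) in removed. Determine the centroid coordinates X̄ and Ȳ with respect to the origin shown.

plate: A = 140 × 140 = 19600.00, centroid at (70.00, 70.00).
hole: A = −π·27² = -2290.22, centroid at (50.00, 55.00).
ΣA = 17309.78 in²
ΣAX̄ = (19600.00)(70.00) + (-2290.22)(50.00) = 1257488.95 in³
ΣAȲ = (19600.00)(70.00) + (-2290.22)(55.00) = 1246037.84 in³
X̄ = 1257488.95 / 17309.78 = 72.65 in
Ȳ = 1246037.84 / 17309.78 = 71.98 in

X̄ = 72.65 in, Ȳ = 71.98 in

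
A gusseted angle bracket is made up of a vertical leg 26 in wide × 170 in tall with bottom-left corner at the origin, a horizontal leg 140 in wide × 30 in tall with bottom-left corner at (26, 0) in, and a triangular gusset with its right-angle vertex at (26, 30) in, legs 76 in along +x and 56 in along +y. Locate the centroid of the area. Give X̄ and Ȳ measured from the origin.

vertical leg: A = 26 × 170 = 4420.00, centroid at (13.00, 85.00).
horizontal leg: A = 140 × 30 = 4200.00, centroid at (96.00, 15.00).
gusset: A = ½·76·56 = 2128.00, centroid at (51.33, 48.67).
ΣA = 10748.00 in²
ΣAX̄ = (4420.00)(13.00) + (4200.00)(96.00) + (2128.00)(51.33) = 569897.33 in³
ΣAȲ = (4420.00)(85.00) + (4200.00)(15.00) + (2128.00)(48.67) = 542262.67 in³
X̄ = 569897.33 / 10748.00 = 53.02 in
Ȳ = 542262.67 / 10748.00 = 50.45 in

X̄ = 53.02 in, Ȳ = 50.45 in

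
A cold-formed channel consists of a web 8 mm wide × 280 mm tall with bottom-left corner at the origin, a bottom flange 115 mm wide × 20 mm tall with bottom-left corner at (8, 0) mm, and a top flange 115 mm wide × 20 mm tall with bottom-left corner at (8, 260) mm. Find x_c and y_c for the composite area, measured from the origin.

x_c = 45.36 mm, y_c = 140.00 mm

web: A = 8 × 280 = 2240.00, centroid at (4.00, 140.00).
bottom flange: A = 115 × 20 = 2300.00, centroid at (65.50, 10.00).
top flange: A = 115 × 20 = 2300.00, centroid at (65.50, 270.00).
ΣA = 6840.00 mm², ΣAx_c = 310260.00 mm³, ΣAy_c = 957600.00 mm³.
x_c = 310260.00/6840.00 = 45.36 mm; y_c = 957600.00/6840.00 = 140.00 mm.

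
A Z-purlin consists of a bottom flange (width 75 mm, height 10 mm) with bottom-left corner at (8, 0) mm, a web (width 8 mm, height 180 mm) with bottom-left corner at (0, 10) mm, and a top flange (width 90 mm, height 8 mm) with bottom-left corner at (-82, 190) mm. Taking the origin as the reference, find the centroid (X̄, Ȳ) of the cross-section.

X̄ = 4.55 mm, Ȳ = 98.77 mm

bottom flange: A = 75 × 10 = 750.00, centroid at (45.50, 5.00).
web: A = 8 × 180 = 1440.00, centroid at (4.00, 100.00).
top flange: A = 90 × 8 = 720.00, centroid at (-37.00, 194.00).
ΣA = 2910.00 mm²
ΣAX̄ = (750.00)(45.50) + (1440.00)(4.00) + (720.00)(-37.00) = 13245.00 mm³
ΣAȲ = (750.00)(5.00) + (1440.00)(100.00) + (720.00)(194.00) = 287430.00 mm³
X̄ = 13245.00 / 2910.00 = 4.55 mm
Ȳ = 287430.00 / 2910.00 = 98.77 mm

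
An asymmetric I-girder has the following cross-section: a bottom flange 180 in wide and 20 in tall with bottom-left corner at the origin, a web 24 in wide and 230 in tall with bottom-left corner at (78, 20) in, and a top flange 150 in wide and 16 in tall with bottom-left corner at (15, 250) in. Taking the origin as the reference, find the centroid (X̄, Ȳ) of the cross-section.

bottom flange: A = 180 × 20 = 3600.00, centroid at (90.00, 10.00).
web: A = 24 × 230 = 5520.00, centroid at (90.00, 135.00).
top flange: A = 150 × 16 = 2400.00, centroid at (90.00, 258.00).
ΣA = 11520.00 in²
ΣAX̄ = (3600.00)(90.00) + (5520.00)(90.00) + (2400.00)(90.00) = 1036800.00 in³
ΣAȲ = (3600.00)(10.00) + (5520.00)(135.00) + (2400.00)(258.00) = 1400400.00 in³
X̄ = 1036800.00 / 11520.00 = 90.00 in
Ȳ = 1400400.00 / 11520.00 = 121.56 in

X̄ = 90.00 in, Ȳ = 121.56 in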